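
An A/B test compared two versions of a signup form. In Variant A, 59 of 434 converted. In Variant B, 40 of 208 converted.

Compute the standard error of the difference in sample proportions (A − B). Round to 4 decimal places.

0.0319

Sample proportions: 59/434 = 0.1359, 40/208 = 0.1923.
Each SE is √(p̂(1−p̂)/n): √(0.1359·0.8641/434) = 0.01645 and √(0.1923·0.8077/208) = 0.02733.
SE(p̂₁ − p̂₂) = √(SE₁² + SE₂²) = √(0.0002706025 + 0.0007469289) = 0.03190, since the two samples are independent.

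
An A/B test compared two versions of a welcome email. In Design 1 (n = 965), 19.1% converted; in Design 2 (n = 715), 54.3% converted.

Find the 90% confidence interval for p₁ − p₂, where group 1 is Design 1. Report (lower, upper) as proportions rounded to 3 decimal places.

Each SE is √(p̂(1−p̂)/n): √(0.1910·0.8090/965) = 0.01265 and √(0.5430·0.4570/715) = 0.01863.
SE(p̂₁ − p̂₂) = √(SE₁² + SE₂²) = √(0.0001600225 + 0.0003470769) = 0.02252, since the two samples are independent.
At 90% confidence z* = 1.645; margin = 1.645 × 0.02252 = 0.03705.
The difference is 0.1910 − 0.5430 = -0.3520, so the interval is -0.3520 ± 0.03705 = (-0.389, -0.315).

(-0.389, -0.315)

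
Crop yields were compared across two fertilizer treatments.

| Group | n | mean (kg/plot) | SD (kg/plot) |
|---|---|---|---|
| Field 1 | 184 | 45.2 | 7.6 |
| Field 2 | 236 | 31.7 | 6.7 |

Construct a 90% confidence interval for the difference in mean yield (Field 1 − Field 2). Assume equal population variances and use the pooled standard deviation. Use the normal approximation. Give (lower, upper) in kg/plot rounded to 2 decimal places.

s_p = √[((n₁−1)s₁² + (n₂−1)s₂²)/(n₁+n₂−2)] = √[(183·7.6² + 235·6.7²)/418] = 7.1081.
SE = 7.1081·√(1/184 + 1/236) = 0.6991.
With z* = 1.645, margin = 1.645 × 0.6991 = 1.1500.
x̄₁ − x̄₂ = 45.2 − 31.7 = 13.5000; interval 13.5000 ± 1.1500 = (12.35, 14.65).

(12.35, 14.65)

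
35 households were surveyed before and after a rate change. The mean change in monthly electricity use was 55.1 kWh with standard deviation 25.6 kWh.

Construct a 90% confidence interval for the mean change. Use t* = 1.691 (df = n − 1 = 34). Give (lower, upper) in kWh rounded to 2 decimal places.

(47.78, 62.42)

This is a matched-pairs design, so SE = s_d/√n = 25.6/√35 = 4.3272.
Margin = 1.691 × 4.3272 = 7.3173; the interval is 55.1 ± 7.3173 = (47.78, 62.42).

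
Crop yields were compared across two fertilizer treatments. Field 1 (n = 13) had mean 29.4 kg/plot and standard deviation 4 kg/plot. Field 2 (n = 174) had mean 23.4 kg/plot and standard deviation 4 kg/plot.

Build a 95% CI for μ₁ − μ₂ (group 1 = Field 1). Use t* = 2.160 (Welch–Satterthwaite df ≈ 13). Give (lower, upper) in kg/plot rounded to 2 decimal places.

(3.52, 8.48)

Per-group SEs: s₁/√n₁ = 4/√13 = 1.1094, s₂/√n₂ = 4/√174 = 0.3032.
Unpooled SE of the difference: √(1.23076836 + 0.09193024) = 1.1501.
Margin of error = t* · SE = 2.160 × 1.1501 = 2.4842.
x̄₁ − x̄₂ = 29.4 − 23.4 = 6.0000.
CI: 6.0000 ± 2.4842 = (3.52, 8.48).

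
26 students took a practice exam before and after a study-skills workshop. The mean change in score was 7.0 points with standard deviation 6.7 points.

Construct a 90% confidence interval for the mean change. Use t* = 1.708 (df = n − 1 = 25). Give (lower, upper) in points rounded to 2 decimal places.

This is a matched-pairs design, so SE = s_d/√n = 6.7/√26 = 1.3140.
Margin = 1.708 × 1.3140 = 2.2443; the interval is 7.0 ± 2.2443 = (4.76, 9.24).

(4.76, 9.24)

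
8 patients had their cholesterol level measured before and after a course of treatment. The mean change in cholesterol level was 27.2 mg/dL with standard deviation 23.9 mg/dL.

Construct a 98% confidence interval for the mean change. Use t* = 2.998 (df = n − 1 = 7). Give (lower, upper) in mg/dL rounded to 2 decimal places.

(1.87, 52.53)

Paired design: SE = s_d/√n = 23.9/√8 = 8.4499.
t* = 2.998; margin of error = 2.998 × 8.4499 = 25.3328.
27.2 ± 25.3328 → (1.87, 52.53).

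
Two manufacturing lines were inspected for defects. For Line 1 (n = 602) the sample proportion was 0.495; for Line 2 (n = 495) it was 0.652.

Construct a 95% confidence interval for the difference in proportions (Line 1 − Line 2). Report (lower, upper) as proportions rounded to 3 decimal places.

The two standard errors are √(0.4950×0.5050/602) = 0.02038 and √(0.6520×0.3480/495) = 0.02141.
Because the samples are independent, SE_diff = √(0.02038² + 0.02141²) = 0.02956.
Using z* = 1.960 for 95%, ME = 1.960 × 0.02956 = 0.05794.
p̂₁ − p̂₂ = -0.1570; interval -0.1570 ± 0.05794 gives (-0.215, -0.099).

(-0.215, -0.099)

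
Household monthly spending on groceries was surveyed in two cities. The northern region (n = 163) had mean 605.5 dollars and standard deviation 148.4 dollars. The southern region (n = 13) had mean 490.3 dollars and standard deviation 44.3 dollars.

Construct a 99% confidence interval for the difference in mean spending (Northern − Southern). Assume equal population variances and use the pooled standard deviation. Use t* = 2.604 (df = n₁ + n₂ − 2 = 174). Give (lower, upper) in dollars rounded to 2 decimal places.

Pooled variance s_p² = [162·148.4² + 12·44.3²] / (163+13−2) = 20639.1069, so s_p = 143.6632.
SE_diff = s_p·√(1/n₁ + 1/n₂) = 143.6632·√(1/163 + 1/13) = 41.4034.
t* = 2.604; margin = 2.604 × 41.4034 = 107.8145.
Difference = 605.5 − 490.3 = 115.2000.
115.2000 ± 107.8145 → (7.39, 223.01).

(7.39, 223.01)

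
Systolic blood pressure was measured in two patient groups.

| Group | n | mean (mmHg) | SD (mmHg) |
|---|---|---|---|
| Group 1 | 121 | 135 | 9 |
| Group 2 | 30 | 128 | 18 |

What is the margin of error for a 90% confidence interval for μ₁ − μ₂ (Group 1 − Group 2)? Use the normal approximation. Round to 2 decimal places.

Per-group SEs: s₁/√n₁ = 9/√121 = 0.8182, s₂/√n₂ = 18/√30 = 3.2863.
Unpooled SE of the difference: √(0.66945124 + 10.79976769) = 3.3866.
Margin of error = z* · SE = 1.645 × 3.3866 = 5.5710.

5.57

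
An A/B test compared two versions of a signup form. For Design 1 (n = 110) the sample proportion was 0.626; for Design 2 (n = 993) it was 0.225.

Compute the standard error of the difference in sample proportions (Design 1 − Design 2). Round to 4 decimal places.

Each SE is √(p̂(1−p̂)/n): √(0.6260·0.3740/110) = 0.04613 and √(0.2250·0.7750/993) = 0.01325.
SE(p̂₁ − p̂₂) = √(SE₁² + SE₂²) = √(0.0021279769 + 0.0001755625) = 0.04800, since the two samples are independent.

0.0480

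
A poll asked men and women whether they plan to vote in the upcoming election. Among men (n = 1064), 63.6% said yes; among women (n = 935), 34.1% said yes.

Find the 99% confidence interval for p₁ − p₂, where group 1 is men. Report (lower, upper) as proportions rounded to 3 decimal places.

Each SE is √(p̂(1−p̂)/n): √(0.6360·0.3640/1064) = 0.01475 and √(0.3410·0.6590/935) = 0.01550.
SE(p̂₁ − p̂₂) = √(SE₁² + SE₂²) = √(0.0002175625 + 0.00024025) = 0.02140, since the two samples are independent.
At 99% confidence z* = 2.576; margin = 2.576 × 0.02140 = 0.05513.
The difference is 0.6360 − 0.3410 = 0.2950, so the interval is 0.2950 ± 0.05513 = (0.240, 0.350).

(0.240, 0.350)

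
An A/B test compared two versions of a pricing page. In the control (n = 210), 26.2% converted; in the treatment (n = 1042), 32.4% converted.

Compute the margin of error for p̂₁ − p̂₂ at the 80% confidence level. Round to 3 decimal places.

0.043

The two standard errors are √(0.2620×0.7380/210) = 0.03034 and √(0.3240×0.6760/1042) = 0.01450.
Because the samples are independent, SE_diff = √(0.03034² + 0.01450²) = 0.03363.
Using z* = 1.282 for 80%, ME = 1.282 × 0.03363 = 0.04311.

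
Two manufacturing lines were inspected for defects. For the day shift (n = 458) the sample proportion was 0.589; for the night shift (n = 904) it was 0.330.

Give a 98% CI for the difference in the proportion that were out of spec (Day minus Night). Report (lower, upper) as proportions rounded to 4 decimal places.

(0.1943, 0.3237)

Each SE is √(p̂(1−p̂)/n): √(0.5890·0.4110/458) = 0.02299 and √(0.3300·0.6700/904) = 0.01564.
SE(p̂₁ − p̂₂) = √(SE₁² + SE₂²) = √(0.0005285401 + 0.0002446096) = 0.02781, since the two samples are independent.
At 98% confidence z* = 2.326; margin = 2.326 × 0.02781 = 0.06469.
The difference is 0.5890 − 0.3300 = 0.2590, so the interval is 0.2590 ± 0.06469 = (0.1943, 0.3237).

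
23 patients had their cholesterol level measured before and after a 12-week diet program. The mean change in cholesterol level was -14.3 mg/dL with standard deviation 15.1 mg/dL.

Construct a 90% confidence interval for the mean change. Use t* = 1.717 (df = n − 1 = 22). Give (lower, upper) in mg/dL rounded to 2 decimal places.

(-19.71, -8.89)

This is a matched-pairs design, so SE = s_d/√n = 15.1/√23 = 3.1486.
Margin = 1.717 × 3.1486 = 5.4061; the interval is -14.3 ± 5.4061 = (-19.71, -8.89).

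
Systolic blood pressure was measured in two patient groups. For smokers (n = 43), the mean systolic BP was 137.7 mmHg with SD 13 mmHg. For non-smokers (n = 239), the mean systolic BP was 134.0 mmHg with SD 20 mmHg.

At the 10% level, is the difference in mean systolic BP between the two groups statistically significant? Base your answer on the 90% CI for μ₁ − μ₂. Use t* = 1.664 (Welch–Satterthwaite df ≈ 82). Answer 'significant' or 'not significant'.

not significant

Per-group SEs: s₁/√n₁ = 13/√43 = 1.9825, s₂/√n₂ = 20/√239 = 1.2937.
Unpooled SE of the difference: √(3.93030625 + 1.67365969) = 2.3673.
Margin of error = t* · SE = 1.664 × 2.3673 = 3.9392.
x̄₁ − x̄₂ = 137.7 − 134.0 = 3.7000.
CI: 3.7000 ± 3.9392 = (-0.2392, 7.6392).
The interval (-0.2392, 7.6392) contains 0, so the difference is not significant.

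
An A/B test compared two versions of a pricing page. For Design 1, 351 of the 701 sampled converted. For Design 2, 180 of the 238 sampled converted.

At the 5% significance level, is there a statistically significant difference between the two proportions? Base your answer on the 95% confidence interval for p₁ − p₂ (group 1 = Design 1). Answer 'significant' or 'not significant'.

significant

Sample proportions: 351/701 = 0.5007, 180/238 = 0.7563.
Each SE is √(p̂(1−p̂)/n): √(0.5007·0.4993/701) = 0.01888 and √(0.7563·0.2437/238) = 0.02783.
SE(p̂₁ − p̂₂) = √(SE₁² + SE₂²) = √(0.0003564544 + 0.0007745089) = 0.03363, since the two samples are independent.
At 95% confidence z* = 1.960; margin = 1.960 × 0.03363 = 0.06591.
The difference is 0.5007 − 0.7563 = -0.2556, so the interval is -0.2556 ± 0.06591 = (-0.32151, -0.18969).
The interval (-0.32151, -0.18969) does not contain 0, so the difference is significant.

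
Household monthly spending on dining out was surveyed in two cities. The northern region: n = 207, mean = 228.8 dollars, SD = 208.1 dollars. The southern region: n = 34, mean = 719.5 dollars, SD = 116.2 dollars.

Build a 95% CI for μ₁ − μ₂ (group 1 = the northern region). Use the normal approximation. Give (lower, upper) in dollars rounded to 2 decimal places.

Standard errors of each mean: 208.1/√207 = 14.4639 and 116.2/√34 = 19.9281.
SE(x̄₁ − x̄₂) = √(14.4639² + 19.9281²) = 24.6238 for independent samples with unequal variances.
With z* = 1.960, the margin is 1.960 × 24.6238 = 48.2626.
x̄₁ − x̄₂ = 228.8 − 719.5 = -490.7000; the interval is -490.7000 ± 48.2626 = (-538.96, -442.44).

(-538.96, -442.44)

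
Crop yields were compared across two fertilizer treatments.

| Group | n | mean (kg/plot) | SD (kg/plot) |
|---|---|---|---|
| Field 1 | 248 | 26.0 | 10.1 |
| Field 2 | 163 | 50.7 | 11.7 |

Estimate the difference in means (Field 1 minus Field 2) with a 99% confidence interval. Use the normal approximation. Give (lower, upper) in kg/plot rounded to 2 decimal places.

Standard errors of each mean: 10.1/√248 = 0.6414 and 11.7/√163 = 0.9164.
SE(x̄₁ − x̄₂) = √(0.6414² + 0.9164²) = 1.1186 for independent samples with unequal variances.
With z* = 2.576, the margin is 2.576 × 1.1186 = 2.8815.
x̄₁ − x̄₂ = 26.0 − 50.7 = -24.7000; the interval is -24.7000 ± 2.8815 = (-27.58, -21.82).

(-27.58, -21.82)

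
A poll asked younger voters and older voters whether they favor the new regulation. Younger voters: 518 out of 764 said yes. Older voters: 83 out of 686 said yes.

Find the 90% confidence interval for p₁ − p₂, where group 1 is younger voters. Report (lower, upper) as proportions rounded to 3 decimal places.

p̂₁ = 518/764 = 0.6780 and p̂₂ = 83/686 = 0.1210.
SE₁ = √(p̂₁(1−p̂₁)/n₁) = √(0.6780·0.3220/764) = 0.01690; SE₂ = √(0.1210·0.8790/686) = 0.01245.
Independent samples: SE of the difference = √(SE₁² + SE₂²) = √(0.00028561 + 0.0001550025) = 0.02099.
z* for 90% confidence is 1.645, so the margin of error is 1.645 × 0.02099 = 0.03453.
Point estimate p̂₁ − p̂₂ = 0.6780 − 0.1210 = 0.5570.
0.5570 ± 0.03453 → (0.522, 0.592).

(0.522, 0.592)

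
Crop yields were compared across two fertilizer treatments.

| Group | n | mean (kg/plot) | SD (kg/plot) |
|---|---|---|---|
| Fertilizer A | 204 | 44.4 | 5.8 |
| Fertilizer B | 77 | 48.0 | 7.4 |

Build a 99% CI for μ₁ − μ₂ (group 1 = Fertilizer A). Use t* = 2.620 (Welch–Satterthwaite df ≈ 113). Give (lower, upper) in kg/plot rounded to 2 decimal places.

SE₁ = s₁/√n₁ = 5.8/√204 = 0.4061; SE₂ = 7.4/√77 = 0.8433.
Independent samples, unequal variances: SE_diff = √(SE₁² + SE₂²) = √(0.16491721 + 0.71115489) = 0.9360.
t* = 2.620, so margin of error = 2.620 × 0.9360 = 2.4523.
Difference in means = 44.4 − 48.0 = -3.6000.
-3.6000 ± 2.4523 → (-6.05, -1.15).

(-6.05, -1.15)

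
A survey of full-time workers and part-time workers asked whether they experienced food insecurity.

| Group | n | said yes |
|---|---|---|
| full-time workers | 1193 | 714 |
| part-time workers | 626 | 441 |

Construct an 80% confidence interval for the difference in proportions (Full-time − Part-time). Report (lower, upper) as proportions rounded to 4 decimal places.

Sample proportions: 714/1193 = 0.5985, 441/626 = 0.7045.
Each SE is √(p̂(1−p̂)/n): √(0.5985·0.4015/1193) = 0.01419 and √(0.7045·0.2955/626) = 0.01824.
SE(p̂₁ − p̂₂) = √(SE₁² + SE₂²) = √(0.0002013561 + 0.0003326976) = 0.02311, since the two samples are independent.
At 80% confidence z* = 1.282; margin = 1.282 × 0.02311 = 0.02963.
The difference is 0.5985 − 0.7045 = -0.1060, so the interval is -0.1060 ± 0.02963 = (-0.1356, -0.0764).

(-0.1356, -0.0764)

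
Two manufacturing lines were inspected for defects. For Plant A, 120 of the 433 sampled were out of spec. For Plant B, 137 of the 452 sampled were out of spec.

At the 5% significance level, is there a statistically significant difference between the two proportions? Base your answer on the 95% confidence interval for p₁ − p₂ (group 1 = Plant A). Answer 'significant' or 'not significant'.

p̂₁ = 120/433 = 0.2771 and p̂₂ = 137/452 = 0.3031.
SE₁ = √(p̂₁(1−p̂₁)/n₁) = √(0.2771·0.7229/433) = 0.02151; SE₂ = √(0.3031·0.6969/452) = 0.02162.
Independent samples: SE of the difference = √(SE₁² + SE₂²) = √(0.0004626801 + 0.0004674244) = 0.03050.
z* for 95% confidence is 1.960, so the margin of error is 1.960 × 0.03050 = 0.05978.
Point estimate p̂₁ − p̂₂ = 0.2771 − 0.3031 = -0.0260.
-0.0260 ± 0.05978 → (-0.08578, 0.03378).
The interval (-0.08578, 0.03378) contains 0, so the difference is not significant.

not significant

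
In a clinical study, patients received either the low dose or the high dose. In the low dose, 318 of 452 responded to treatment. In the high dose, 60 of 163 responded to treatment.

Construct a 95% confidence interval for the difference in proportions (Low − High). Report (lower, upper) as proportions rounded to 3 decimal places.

p̂₁ = 318/452 = 0.7035 and p̂₂ = 60/163 = 0.3681.
SE₁ = √(p̂₁(1−p̂₁)/n₁) = √(0.7035·0.2965/452) = 0.02148; SE₂ = √(0.3681·0.6319/163) = 0.03778.
Independent samples: SE of the difference = √(SE₁² + SE₂²) = √(0.0004613904 + 0.0014273284) = 0.04346.
z* for 95% confidence is 1.960, so the margin of error is 1.960 × 0.04346 = 0.08518.
Point estimate p̂₁ − p̂₂ = 0.7035 − 0.3681 = 0.3354.
0.3354 ± 0.08518 → (0.250, 0.421).

(0.250, 0.421)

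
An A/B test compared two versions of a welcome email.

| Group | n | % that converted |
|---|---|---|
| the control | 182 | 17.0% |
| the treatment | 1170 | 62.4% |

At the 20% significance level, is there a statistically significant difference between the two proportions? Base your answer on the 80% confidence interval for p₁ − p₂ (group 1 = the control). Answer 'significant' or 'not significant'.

significant

The two standard errors are √(0.1700×0.8300/182) = 0.02784 and √(0.6240×0.3760/1170) = 0.01416.
Because the samples are independent, SE_diff = √(0.02784² + 0.01416²) = 0.03123.
Using z* = 1.282 for 80%, ME = 1.282 × 0.03123 = 0.04004.
p̂₁ − p̂₂ = -0.4540; interval -0.4540 ± 0.04004 gives (-0.49404, -0.41396).
The interval (-0.49404, -0.41396) does not contain 0, so the difference is significant.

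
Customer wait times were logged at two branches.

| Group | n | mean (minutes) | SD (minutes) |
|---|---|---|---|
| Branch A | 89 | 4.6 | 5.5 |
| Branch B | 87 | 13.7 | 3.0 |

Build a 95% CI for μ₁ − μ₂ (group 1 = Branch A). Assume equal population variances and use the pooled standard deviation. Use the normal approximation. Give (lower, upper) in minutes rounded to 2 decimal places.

Pooled variance s_p² = [88·5.5² + 86·3.0²] / (89+87−2) = 19.7471, so s_p = 4.4438.
SE_diff = s_p·√(1/n₁ + 1/n₂) = 4.4438·√(1/89 + 1/87) = 0.6700.
z* = 1.960; margin = 1.960 × 0.6700 = 1.3132.
Difference = 4.6 − 13.7 = -9.1000.
-9.1000 ± 1.3132 → (-10.41, -7.79).

(-10.41, -7.79)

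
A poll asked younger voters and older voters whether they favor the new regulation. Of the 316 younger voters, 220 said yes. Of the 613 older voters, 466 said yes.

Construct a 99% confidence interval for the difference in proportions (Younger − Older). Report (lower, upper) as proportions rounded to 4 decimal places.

(-0.1441, 0.0161)

p̂₁ = 220/316 = 0.6962 and p̂₂ = 466/613 = 0.7602.
SE₁ = √(p̂₁(1−p̂₁)/n₁) = √(0.6962·0.3038/316) = 0.02587; SE₂ = √(0.7602·0.2398/613) = 0.01724.
Independent samples: SE of the difference = √(SE₁² + SE₂²) = √(0.0006692569 + 0.0002972176) = 0.03109.
z* for 99% confidence is 2.576, so the margin of error is 2.576 × 0.03109 = 0.08009.
Point estimate p̂₁ − p̂₂ = 0.6962 − 0.7602 = -0.0640.
-0.0640 ± 0.08009 → (-0.1441, 0.0161).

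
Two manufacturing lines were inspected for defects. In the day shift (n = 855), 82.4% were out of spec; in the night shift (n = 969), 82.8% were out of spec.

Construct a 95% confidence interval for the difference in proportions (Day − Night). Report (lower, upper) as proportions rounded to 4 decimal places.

Each SE is √(p̂(1−p̂)/n): √(0.8240·0.1760/855) = 0.01302 and √(0.8280·0.1720/969) = 0.01212.
SE(p̂₁ − p̂₂) = √(SE₁² + SE₂²) = √(0.0001695204 + 0.0001468944) = 0.01779, since the two samples are independent.
At 95% confidence z* = 1.960; margin = 1.960 × 0.01779 = 0.03487.
The difference is 0.8240 − 0.8280 = -0.0040, so the interval is -0.0040 ± 0.03487 = (-0.0389, 0.0309).

(-0.0389, 0.0309)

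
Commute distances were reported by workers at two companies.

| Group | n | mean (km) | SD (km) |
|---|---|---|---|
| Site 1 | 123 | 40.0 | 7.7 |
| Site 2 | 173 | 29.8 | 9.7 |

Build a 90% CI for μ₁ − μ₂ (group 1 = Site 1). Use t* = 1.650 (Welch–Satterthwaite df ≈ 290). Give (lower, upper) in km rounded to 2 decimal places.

(8.53, 11.87)

Standard errors of each mean: 7.7/√123 = 0.6943 and 9.7/√173 = 0.7375.
SE(x̄₁ − x̄₂) = √(0.6943² + 0.7375²) = 1.0129 for independent samples with unequal variances.
With t* = 1.650, the margin is 1.650 × 1.0129 = 1.6713.
x̄₁ − x̄₂ = 40.0 − 29.8 = 10.2000; the interval is 10.2000 ± 1.6713 = (8.53, 11.87).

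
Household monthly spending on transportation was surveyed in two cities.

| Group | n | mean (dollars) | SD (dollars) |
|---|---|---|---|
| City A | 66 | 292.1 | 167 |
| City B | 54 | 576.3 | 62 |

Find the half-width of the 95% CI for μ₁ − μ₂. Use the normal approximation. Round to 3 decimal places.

43.552

SE₁ = s₁/√n₁ = 167/√66 = 20.5563; SE₂ = 62/√54 = 8.4371.
Independent samples, unequal variances: SE_diff = √(SE₁² + SE₂²) = √(422.56146969 + 71.18465641) = 22.2204.
z* = 1.960, so margin of error = 1.960 × 22.2204 = 43.5520.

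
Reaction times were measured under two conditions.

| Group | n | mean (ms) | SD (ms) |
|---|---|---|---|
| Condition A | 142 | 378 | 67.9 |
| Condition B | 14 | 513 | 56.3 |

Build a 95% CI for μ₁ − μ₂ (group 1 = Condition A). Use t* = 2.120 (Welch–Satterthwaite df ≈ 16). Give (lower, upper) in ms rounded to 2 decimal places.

Standard errors of each mean: 67.9/√142 = 5.6980 and 56.3/√14 = 15.0468.
SE(x̄₁ − x̄₂) = √(5.6980² + 15.0468²) = 16.0895 for independent samples with unequal variances.
With t* = 2.120, the margin is 2.120 × 16.0895 = 34.1097.
x̄₁ − x̄₂ = 378 − 513 = -135.0000; the interval is -135.0000 ± 34.1097 = (-169.11, -100.89).

(-169.11, -100.89)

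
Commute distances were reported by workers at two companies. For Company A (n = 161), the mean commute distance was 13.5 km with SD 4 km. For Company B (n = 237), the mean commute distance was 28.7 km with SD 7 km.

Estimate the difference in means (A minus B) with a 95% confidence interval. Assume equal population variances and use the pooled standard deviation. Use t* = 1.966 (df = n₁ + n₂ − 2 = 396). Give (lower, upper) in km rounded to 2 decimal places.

(-16.40, -14.00)

Pooled variance s_p² = [160·4² + 236·7²] / (161+237−2) = 35.6667, so s_p = 5.9722.
SE_diff = s_p·√(1/n₁ + 1/n₂) = 5.9722·√(1/161 + 1/237) = 0.6099.
t* = 1.966; margin = 1.966 × 0.6099 = 1.1991.
Difference = 13.5 − 28.7 = -15.2000.
-15.2000 ± 1.1991 → (-16.40, -14.00).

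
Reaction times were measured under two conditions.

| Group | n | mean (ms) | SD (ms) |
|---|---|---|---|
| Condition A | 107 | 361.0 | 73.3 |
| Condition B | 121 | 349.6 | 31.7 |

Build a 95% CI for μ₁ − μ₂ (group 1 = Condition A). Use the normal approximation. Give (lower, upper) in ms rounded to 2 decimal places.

(-3.59, 26.39)

SE₁ = s₁/√n₁ = 73.3/√107 = 7.0862; SE₂ = 31.7/√121 = 2.8818.
Independent samples, unequal variances: SE_diff = √(SE₁² + SE₂²) = √(50.21423044 + 8.30477124) = 7.6498.
z* = 1.960, so margin of error = 1.960 × 7.6498 = 14.9936.
Difference in means = 361.0 − 349.6 = 11.4000.
11.4000 ± 14.9936 → (-3.59, 26.39).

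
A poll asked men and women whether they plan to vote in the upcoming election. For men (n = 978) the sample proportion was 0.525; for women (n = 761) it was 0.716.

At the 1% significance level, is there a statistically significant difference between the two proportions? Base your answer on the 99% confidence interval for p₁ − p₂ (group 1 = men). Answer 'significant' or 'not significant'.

The two standard errors are √(0.5250×0.4750/978) = 0.01597 and √(0.7160×0.2840/761) = 0.01635.
Because the samples are independent, SE_diff = √(0.01597² + 0.01635²) = 0.02286.
Using z* = 2.576 for 99%, ME = 2.576 × 0.02286 = 0.05889.
p̂₁ − p̂₂ = -0.1910; interval -0.1910 ± 0.05889 gives (-0.24989, -0.13211).
The interval (-0.24989, -0.13211) does not contain 0, so the difference is significant.

significant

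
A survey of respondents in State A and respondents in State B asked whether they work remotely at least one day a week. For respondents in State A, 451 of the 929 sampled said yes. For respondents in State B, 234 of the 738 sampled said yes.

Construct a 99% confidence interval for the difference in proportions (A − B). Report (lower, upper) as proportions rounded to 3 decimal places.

p̂₁ = 451/929 = 0.4855 and p̂₂ = 234/738 = 0.3171.
SE₁ = √(p̂₁(1−p̂₁)/n₁) = √(0.4855·0.5145/929) = 0.01640; SE₂ = √(0.3171·0.6829/738) = 0.01713.
Independent samples: SE of the difference = √(SE₁² + SE₂²) = √(0.00026896 + 0.0002934369) = 0.02371.
z* for 99% confidence is 2.576, so the margin of error is 2.576 × 0.02371 = 0.06108.
Point estimate p̂₁ − p̂₂ = 0.4855 − 0.3171 = 0.1684.
0.1684 ± 0.06108 → (0.107, 0.229).

(0.107, 0.229)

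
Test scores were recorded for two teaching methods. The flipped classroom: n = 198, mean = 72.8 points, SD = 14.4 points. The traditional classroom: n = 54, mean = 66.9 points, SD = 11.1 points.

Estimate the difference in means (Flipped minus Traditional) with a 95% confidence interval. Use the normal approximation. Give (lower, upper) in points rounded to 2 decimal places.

Standard errors of each mean: 14.4/√198 = 1.0234 and 11.1/√54 = 1.5105.
SE(x̄₁ − x̄₂) = √(1.0234² + 1.5105²) = 1.8245 for independent samples with unequal variances.
With z* = 1.960, the margin is 1.960 × 1.8245 = 3.5760.
x̄₁ − x̄₂ = 72.8 − 66.9 = 5.9000; the interval is 5.9000 ± 3.5760 = (2.32, 9.48).

(2.32, 9.48)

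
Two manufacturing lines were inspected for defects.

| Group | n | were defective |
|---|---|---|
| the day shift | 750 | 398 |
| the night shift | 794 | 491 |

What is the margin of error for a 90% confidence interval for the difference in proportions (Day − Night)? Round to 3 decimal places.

p̂₁ = 398/750 = 0.5307 and p̂₂ = 491/794 = 0.6184.
SE₁ = √(p̂₁(1−p̂₁)/n₁) = √(0.5307·0.4693/750) = 0.01822; SE₂ = √(0.6184·0.3816/794) = 0.01724.
Independent samples: SE of the difference = √(SE₁² + SE₂²) = √(0.0003319684 + 0.0002972176) = 0.02508.
z* for 90% confidence is 1.645, so the margin of error is 1.645 × 0.02508 = 0.04126.

0.041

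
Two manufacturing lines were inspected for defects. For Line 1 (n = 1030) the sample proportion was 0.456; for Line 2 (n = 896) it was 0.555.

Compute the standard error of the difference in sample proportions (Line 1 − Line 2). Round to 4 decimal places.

0.0227

Each SE is √(p̂(1−p̂)/n): √(0.4560·0.5440/1030) = 0.01552 and √(0.5550·0.4450/896) = 0.01660.
SE(p̂₁ − p̂₂) = √(SE₁² + SE₂²) = √(0.0002408704 + 0.00027556) = 0.02273, since the two samples are independent.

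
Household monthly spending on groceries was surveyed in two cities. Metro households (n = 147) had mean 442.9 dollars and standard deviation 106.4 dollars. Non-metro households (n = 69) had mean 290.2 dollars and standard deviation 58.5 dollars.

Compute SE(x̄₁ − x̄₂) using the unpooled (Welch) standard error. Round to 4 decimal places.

11.2522

Standard errors of each mean: 106.4/√147 = 8.7757 and 58.5/√69 = 7.0426.
SE(x̄₁ − x̄₂) = √(8.7757² + 7.0426²) = 11.2522 for independent samples with unequal variances.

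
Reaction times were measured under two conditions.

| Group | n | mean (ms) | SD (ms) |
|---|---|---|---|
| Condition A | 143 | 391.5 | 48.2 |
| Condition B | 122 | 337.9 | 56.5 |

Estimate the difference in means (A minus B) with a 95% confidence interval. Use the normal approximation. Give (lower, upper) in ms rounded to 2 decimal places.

(40.84, 66.36)

SE₁ = s₁/√n₁ = 48.2/√143 = 4.0307; SE₂ = 56.5/√122 = 5.1153.
Independent samples, unequal variances: SE_diff = √(SE₁² + SE₂²) = √(16.24654249 + 26.16629409) = 6.5125.
z* = 1.960, so margin of error = 1.960 × 6.5125 = 12.7645.
Difference in means = 391.5 − 337.9 = 53.6000.
53.6000 ± 12.7645 → (40.84, 66.36).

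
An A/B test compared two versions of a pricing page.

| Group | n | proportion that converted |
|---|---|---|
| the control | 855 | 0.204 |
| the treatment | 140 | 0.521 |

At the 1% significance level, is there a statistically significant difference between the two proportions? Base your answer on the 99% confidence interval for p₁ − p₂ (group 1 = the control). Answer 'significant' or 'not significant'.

The two standard errors are √(0.2040×0.7960/855) = 0.01378 and √(0.5210×0.4790/140) = 0.04222.
Because the samples are independent, SE_diff = √(0.01378² + 0.04222²) = 0.04441.
Using z* = 2.576 for 99%, ME = 2.576 × 0.04441 = 0.11440.
p̂₁ − p̂₂ = -0.3170; interval -0.3170 ± 0.11440 gives (-0.43140, -0.20260).
The interval (-0.43140, -0.20260) does not contain 0, so the difference is significant.

significant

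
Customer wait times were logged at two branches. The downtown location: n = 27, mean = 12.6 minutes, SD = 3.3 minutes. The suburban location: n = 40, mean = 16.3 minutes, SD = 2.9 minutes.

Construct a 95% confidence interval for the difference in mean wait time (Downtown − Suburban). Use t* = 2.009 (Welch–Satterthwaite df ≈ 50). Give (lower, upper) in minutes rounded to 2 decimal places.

SE₁ = s₁/√n₁ = 3.3/√27 = 0.6351; SE₂ = 2.9/√40 = 0.4585.
Independent samples, unequal variances: SE_diff = √(SE₁² + SE₂²) = √(0.40335201 + 0.21022225) = 0.7833.
t* = 2.009, so margin of error = 2.009 × 0.7833 = 1.5736.
Difference in means = 12.6 − 16.3 = -3.7000.
-3.7000 ± 1.5736 → (-5.27, -2.13).

(-5.27, -2.13)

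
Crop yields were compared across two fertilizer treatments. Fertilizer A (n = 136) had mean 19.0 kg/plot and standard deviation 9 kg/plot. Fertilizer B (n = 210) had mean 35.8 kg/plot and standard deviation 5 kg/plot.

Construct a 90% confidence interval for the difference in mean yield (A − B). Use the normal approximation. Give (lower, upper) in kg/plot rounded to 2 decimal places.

(-18.19, -15.41)

SE₁ = s₁/√n₁ = 9/√136 = 0.7717; SE₂ = 5/√210 = 0.3450.
Independent samples, unequal variances: SE_diff = √(SE₁² + SE₂²) = √(0.59552089 + 0.119025) = 0.8453.
z* = 1.645, so margin of error = 1.645 × 0.8453 = 1.3905.
Difference in means = 19.0 − 35.8 = -16.8000.
-16.8000 ± 1.3905 → (-18.19, -15.41).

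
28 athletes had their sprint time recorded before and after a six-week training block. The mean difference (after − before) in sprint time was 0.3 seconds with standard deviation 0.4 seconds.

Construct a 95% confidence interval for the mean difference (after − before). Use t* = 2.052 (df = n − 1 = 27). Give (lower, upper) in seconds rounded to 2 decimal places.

(0.14, 0.46)

This is a matched-pairs design, so SE = s_d/√n = 0.4/√28 = 0.0756.
Margin = 2.052 × 0.0756 = 0.1551; the interval is 0.3 ± 0.1551 = (0.14, 0.46).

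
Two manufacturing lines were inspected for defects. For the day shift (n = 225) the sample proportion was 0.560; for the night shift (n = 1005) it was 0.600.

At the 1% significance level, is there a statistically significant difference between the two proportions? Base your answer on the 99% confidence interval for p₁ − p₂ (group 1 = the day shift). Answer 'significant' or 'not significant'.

Each SE is √(p̂(1−p̂)/n): √(0.5600·0.4400/225) = 0.03309 and √(0.6000·0.4000/1005) = 0.01545.
SE(p̂₁ − p̂₂) = √(SE₁² + SE₂²) = √(0.0010949481 + 0.0002387025) = 0.03652, since the two samples are independent.
At 99% confidence z* = 2.576; margin = 2.576 × 0.03652 = 0.09408.
The difference is 0.5600 − 0.6000 = -0.0400, so the interval is -0.0400 ± 0.09408 = (-0.13408, 0.05408).
The interval (-0.13408, 0.05408) contains 0, so the difference is not significant.

not significant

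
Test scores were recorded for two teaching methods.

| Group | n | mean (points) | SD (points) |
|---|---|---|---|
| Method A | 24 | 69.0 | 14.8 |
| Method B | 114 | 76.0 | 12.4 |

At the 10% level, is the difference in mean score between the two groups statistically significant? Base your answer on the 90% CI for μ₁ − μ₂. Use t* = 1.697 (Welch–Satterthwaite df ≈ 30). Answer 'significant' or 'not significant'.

Standard errors of each mean: 14.8/√24 = 3.0210 and 12.4/√114 = 1.1614.
SE(x̄₁ − x̄₂) = √(3.0210² + 1.1614²) = 3.2366 for independent samples with unequal variances.
With t* = 1.697, the margin is 1.697 × 3.2366 = 5.4925.
x̄₁ − x̄₂ = 69.0 − 76.0 = -7.0000; the interval is -7.0000 ± 5.4925 = (-12.4925, -1.5075).
The interval (-12.4925, -1.5075) does not contain 0, so the difference is significant.

significant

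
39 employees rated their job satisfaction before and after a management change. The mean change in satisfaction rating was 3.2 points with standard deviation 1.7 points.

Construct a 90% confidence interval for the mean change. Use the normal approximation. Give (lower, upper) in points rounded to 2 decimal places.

Paired design: SE = s_d/√n = 1.7/√39 = 0.2722.
z* = 1.645; margin of error = 1.645 × 0.2722 = 0.4478.
3.2 ± 0.4478 → (2.75, 3.65).

(2.75, 3.65)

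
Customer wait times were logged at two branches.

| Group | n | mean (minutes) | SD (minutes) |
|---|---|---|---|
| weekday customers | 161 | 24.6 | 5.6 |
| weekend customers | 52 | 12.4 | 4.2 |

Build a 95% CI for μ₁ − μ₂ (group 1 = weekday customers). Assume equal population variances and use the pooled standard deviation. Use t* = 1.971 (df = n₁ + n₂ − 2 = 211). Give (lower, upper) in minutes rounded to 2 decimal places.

s_p = √[((n₁−1)s₁² + (n₂−1)s₂²)/(n₁+n₂−2)] = √[(160·5.6² + 51·4.2²)/211] = 5.2956.
SE = 5.2956·√(1/161 + 1/52) = 0.8447.
With t* = 1.971, margin = 1.971 × 0.8447 = 1.6649.
x̄₁ − x̄₂ = 24.6 − 12.4 = 12.2000; interval 12.2000 ± 1.6649 = (10.54, 13.86).

(10.54, 13.86)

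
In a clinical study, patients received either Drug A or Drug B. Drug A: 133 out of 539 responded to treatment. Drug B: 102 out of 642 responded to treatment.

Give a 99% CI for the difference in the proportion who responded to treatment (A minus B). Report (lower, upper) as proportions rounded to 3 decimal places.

(0.027, 0.148)

p̂₁ = 133/539 = 0.2468 and p̂₂ = 102/642 = 0.1589.
SE₁ = √(p̂₁(1−p̂₁)/n₁) = √(0.2468·0.7532/539) = 0.01857; SE₂ = √(0.1589·0.8411/642) = 0.01443.
Independent samples: SE of the difference = √(SE₁² + SE₂²) = √(0.0003448449 + 0.0002082249) = 0.02352.
z* for 99% confidence is 2.576, so the margin of error is 2.576 × 0.02352 = 0.06059.
Point estimate p̂₁ − p̂₂ = 0.2468 − 0.1589 = 0.0879.
0.0879 ± 0.06059 → (0.027, 0.148).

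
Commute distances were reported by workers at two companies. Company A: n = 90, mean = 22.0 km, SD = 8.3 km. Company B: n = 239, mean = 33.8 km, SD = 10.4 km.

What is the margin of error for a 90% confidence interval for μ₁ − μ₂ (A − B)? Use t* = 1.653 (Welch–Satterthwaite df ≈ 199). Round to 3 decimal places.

Standard errors of each mean: 8.3/√90 = 0.8749 and 10.4/√239 = 0.6727.
SE(x̄₁ − x̄₂) = √(0.8749² + 0.6727²) = 1.1036 for independent samples with unequal variances.
With t* = 1.653, the margin is 1.653 × 1.1036 = 1.8243.

1.824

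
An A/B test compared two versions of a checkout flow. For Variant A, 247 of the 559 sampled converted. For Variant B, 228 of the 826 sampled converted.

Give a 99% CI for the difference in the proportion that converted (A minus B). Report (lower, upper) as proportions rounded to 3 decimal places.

(0.099, 0.233)

First, p̂₁ = 247/559 = 0.4419; p̂₂ = 228/826 = 0.2760.
The two standard errors are √(0.4419×0.5581/559) = 0.02100 and √(0.2760×0.7240/826) = 0.01555.
Because the samples are independent, SE_diff = √(0.02100² + 0.01555²) = 0.02613.
Using z* = 2.576 for 99%, ME = 2.576 × 0.02613 = 0.06731.
p̂₁ − p̂₂ = 0.1659; interval 0.1659 ± 0.06731 gives (0.099, 0.233).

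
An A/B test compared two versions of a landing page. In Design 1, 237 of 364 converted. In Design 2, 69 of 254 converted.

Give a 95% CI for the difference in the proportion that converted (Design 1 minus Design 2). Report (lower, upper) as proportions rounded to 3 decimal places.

(0.306, 0.453)

p̂₁ = 237/364 = 0.6511 and p̂₂ = 69/254 = 0.2717.
SE₁ = √(p̂₁(1−p̂₁)/n₁) = √(0.6511·0.3489/364) = 0.02498; SE₂ = √(0.2717·0.7283/254) = 0.02791.
Independent samples: SE of the difference = √(SE₁² + SE₂²) = √(0.0006240004 + 0.0007789681) = 0.03746.
z* for 95% confidence is 1.960, so the margin of error is 1.960 × 0.03746 = 0.07342.
Point estimate p̂₁ − p̂₂ = 0.6511 − 0.2717 = 0.3794.
0.3794 ± 0.07342 → (0.306, 0.453).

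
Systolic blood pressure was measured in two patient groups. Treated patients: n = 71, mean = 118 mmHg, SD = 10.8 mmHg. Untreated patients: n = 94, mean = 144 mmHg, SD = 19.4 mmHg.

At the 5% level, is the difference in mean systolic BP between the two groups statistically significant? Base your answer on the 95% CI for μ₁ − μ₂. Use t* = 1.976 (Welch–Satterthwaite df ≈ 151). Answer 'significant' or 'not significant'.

Standard errors of each mean: 10.8/√71 = 1.2817 and 19.4/√94 = 2.0010.
SE(x̄₁ − x̄₂) = √(1.2817² + 2.0010²) = 2.3763 for independent samples with unequal variances.
With t* = 1.976, the margin is 1.976 × 2.3763 = 4.6956.
x̄₁ − x̄₂ = 118 − 144 = -26.0000; the interval is -26.0000 ± 4.6956 = (-30.6956, -21.3044).
The interval (-30.6956, -21.3044) does not contain 0, so the difference is significant.

significant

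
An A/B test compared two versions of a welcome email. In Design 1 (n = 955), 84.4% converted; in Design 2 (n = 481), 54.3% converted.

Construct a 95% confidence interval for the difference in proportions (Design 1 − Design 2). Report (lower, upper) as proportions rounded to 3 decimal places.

(0.251, 0.351)

Each SE is √(p̂(1−p̂)/n): √(0.8440·0.1560/955) = 0.01174 and √(0.5430·0.4570/481) = 0.02271.
SE(p̂₁ − p̂₂) = √(SE₁² + SE₂²) = √(0.0001378276 + 0.0005157441) = 0.02557, since the two samples are independent.
At 95% confidence z* = 1.960; margin = 1.960 × 0.02557 = 0.05012.
The difference is 0.8440 − 0.5430 = 0.3010, so the interval is 0.3010 ± 0.05012 = (0.251, 0.351).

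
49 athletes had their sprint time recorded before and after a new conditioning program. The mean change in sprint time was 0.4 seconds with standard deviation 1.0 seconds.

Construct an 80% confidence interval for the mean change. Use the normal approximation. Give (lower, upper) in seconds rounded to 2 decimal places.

This is a matched-pairs design, so SE = s_d/√n = 1.0/√49 = 0.1429.
Margin = 1.282 × 0.1429 = 0.1832; the interval is 0.4 ± 0.1832 = (0.22, 0.58).

(0.22, 0.58)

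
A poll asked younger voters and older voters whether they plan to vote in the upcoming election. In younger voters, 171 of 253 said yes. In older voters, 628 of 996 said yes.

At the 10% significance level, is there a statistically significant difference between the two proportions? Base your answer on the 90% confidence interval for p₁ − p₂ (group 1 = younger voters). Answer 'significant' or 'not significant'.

not significant

First, p̂₁ = 171/253 = 0.6759; p̂₂ = 628/996 = 0.6305.
The two standard errors are √(0.6759×0.3241/253) = 0.02943 and √(0.6305×0.3695/996) = 0.01529.
Because the samples are independent, SE_diff = √(0.02943² + 0.01529²) = 0.03316.
Using z* = 1.645 for 90%, ME = 1.645 × 0.03316 = 0.05455.
p̂₁ − p̂₂ = 0.0454; interval 0.0454 ± 0.05455 gives (-0.00915, 0.09995).
The interval (-0.00915, 0.09995) contains 0, so the difference is not significant.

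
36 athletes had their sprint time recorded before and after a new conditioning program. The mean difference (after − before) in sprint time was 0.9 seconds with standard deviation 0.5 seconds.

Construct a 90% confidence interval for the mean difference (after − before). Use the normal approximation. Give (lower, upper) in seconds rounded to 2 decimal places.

This is a matched-pairs design, so SE = s_d/√n = 0.5/√36 = 0.0833.
Margin = 1.645 × 0.0833 = 0.1370; the interval is 0.9 ± 0.1370 = (0.76, 1.04).

(0.76, 1.04)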